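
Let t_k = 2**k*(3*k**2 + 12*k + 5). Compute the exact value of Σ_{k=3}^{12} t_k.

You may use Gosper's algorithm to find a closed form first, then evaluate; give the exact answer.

Σ = 4144944

Ratio r(k) = 2*(3*k**2 + 18*k + 20)/(3*k**2 + 12*k + 5).
Normal form (A,B,C) = (2, 1, k**2 + 4*k + 5/3).
Set up (2)·f(k+1) − (1)·f(k) − (k**2 + 4*k + 5/3) = 0.
From deg A=0, deg B=0, deg C=2: d=2.
Solve for f: f(k) = (3*k**2 - 1)/3 (degree 2 ≤ 2).
Then R = B(k−1)f/C = (3*k**2 - 1)/(3*k**2 + 12*k + 5), so s_k = R(k)·t_k = 2**k*(3*k**2 - 1).
Verify: 2**k*(3*k**2 + 12*k + 5) matches t_k.
Σ_(k=3)^(12) t_k = s_(13) − s_(3) = 4145152 − (208) = 4144944.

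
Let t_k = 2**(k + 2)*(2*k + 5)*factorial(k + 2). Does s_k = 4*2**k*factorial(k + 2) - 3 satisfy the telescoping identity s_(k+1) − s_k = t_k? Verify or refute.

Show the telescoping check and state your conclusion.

Valid: the claim telescopes to t_k.

s_(k+1) = 4*2**(k + 1)*factorial(k + 3) - 3
s_(k+1) − s_k = 2**(k + 2)*(2*k + 5)*factorial(k + 2)
(s_(k+1) − s_k) − t_k = 0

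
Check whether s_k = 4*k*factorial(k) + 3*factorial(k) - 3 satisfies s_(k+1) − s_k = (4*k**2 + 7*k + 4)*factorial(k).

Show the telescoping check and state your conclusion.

s_(k+1) = 4*k**2*factorial(k) + 11*k*factorial(k) + 7*factorial(k) - 3
s_(k+1) − s_k = (4*k**2 + 7*k + 4)*factorial(k)
(s_(k+1) − s_k) − t_k = 0

valid; difference matches t_k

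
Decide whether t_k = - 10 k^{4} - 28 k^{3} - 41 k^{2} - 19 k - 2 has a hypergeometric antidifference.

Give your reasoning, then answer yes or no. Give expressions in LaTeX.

Yes. s_k = k \left(- 2 k^{4} - 2 k^{3} - 3 k^{2} + 4 k + 1\right).

Compute t_(k+1)/t_k: get (10*k**4 + 68*k**3 + 185*k**2 + 225*k + 100)/(10*k**4 + 28*k**3 + 41*k**2 + 19*k + 2).
Take A(k)=1, B(k)=1, C(k)=k**4 + 14*k**3/5 + 41*k**2/10 + 19*k/10 + 1/5.
f must satisfy (1)·f(k+1) − (1)·f(k) = k**4 + 14*k**3/5 + 41*k**2/10 + 19*k/10 + 1/5.
d = 5 from the (0,0,4) case.
Coefficient equations give f(k) = k*(2*k**4 + 2*k**3 + 3*k**2 - 4*k - 1)/10.
Get s_k = R·t_k = k*(-2*k**4 - 2*k**3 - 3*k**2 + 4*k + 1) with R(k) = B(k−1)f(k)/C(k) = k*(2*k**4 + 2*k**3 + 3*k**2 - 4*k - 1)/(10*k**4 + 28*k**3 + 41*k**2 + 19*k + 2).
Verify: -10*k**4 - 28*k**3 - 41*k**2 - 19*k - 2 matches t_k.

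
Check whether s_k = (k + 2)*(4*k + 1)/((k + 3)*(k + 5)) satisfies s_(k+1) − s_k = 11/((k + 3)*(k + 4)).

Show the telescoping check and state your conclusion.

Invalid: residual 3*(4*k**2 + 6*k - 51)/(k**4 + 18*k**3 + 119*k**2 + 342*k + 360) ≠ 0.

s_(k+1) = (k + 3)*(4*k + 5)/((k + 4)*(k + 6))
s_(k+1) − s_k = (23*k**2 + 139*k + 177)/(k**4 + 18*k**3 + 119*k**2 + 342*k + 360)
(s_(k+1) − s_k) − t_k = 3*(4*k**2 + 6*k - 51)/(k**4 + 18*k**3 + 119*k**2 + 342*k + 360)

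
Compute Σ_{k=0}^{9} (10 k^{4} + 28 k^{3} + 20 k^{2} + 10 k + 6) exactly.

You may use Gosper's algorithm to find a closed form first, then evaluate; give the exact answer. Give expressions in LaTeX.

Σ = 216240

Step 1: r(k) = (5*k**4 + 34*k**3 + 82*k**2 + 87*k + 37)/(5*k**4 + 14*k**3 + 10*k**2 + 5*k + 3).
A = 1, B = 1, C = k**4 + 14*k**3/5 + 2*k**2 + k + 3/5.
f must satisfy (1)·f(k+1) − (1)·f(k) = k**4 + 14*k**3/5 + 2*k**2 + k + 3/5.
From deg A=0, deg B=0, deg C=4: d=5.
A polynomial solution: f(k) = k*(k + 2)*(k**3 - k**2 + 1)/5.
So s_k = (B(k−1)f/C)·t_k = (k*(k + 2)*(k**3 - k**2 + 1)/(5*k**4 + 14*k**3 + 10*k**2 + 5*k + 3))·t_k = 2*k*(k**4 + k**3 - 2*k**2 + k + 2).
Δs = 10*k**4 + 28*k**3 + 20*k**2 + 10*k + 6, as required.
Evaluate s at k=10 and k=0: 216240 and 0; difference 216240.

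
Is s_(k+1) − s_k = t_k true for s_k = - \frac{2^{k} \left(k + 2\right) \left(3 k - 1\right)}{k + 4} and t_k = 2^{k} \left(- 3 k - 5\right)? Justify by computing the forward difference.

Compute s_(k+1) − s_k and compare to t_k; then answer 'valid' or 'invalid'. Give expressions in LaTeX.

s_(k+1) = -2**(k + 1)*(k + 3)*(3*k + 2)/(k + 5)
s_(k+1) − s_k = 2**k*(-3*k**3 - 26*k**2 - 77*k - 58)/(k**2 + 9*k + 20)
(s_(k+1) − s_k) − t_k = 2**(k + 1)*(3*k**2 + 14*k + 21)/(k**2 + 9*k + 20)

Invalid: residual \frac{2^{k + 1} \left(3 k^{2} + 14 k + 21\right)}{k^{2} + 9 k + 20} ≠ 0.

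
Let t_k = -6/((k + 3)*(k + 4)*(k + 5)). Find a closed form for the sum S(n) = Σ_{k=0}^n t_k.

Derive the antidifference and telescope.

S(n) = (-n**2 - 9*n - 8)/(4*(n**2 + 9*n + 20))

t_(k+1)/t_k = (k + 3)/(k + 6).
Take A(k)=k + 3, B(k)=k + 6, C(k)=1.
Need (k + 3)·f(k+1) − (k + 5)·f(k) = 1.
deg f ≤ 2 (via 1,1,0).
Coefficient equations give f(k) = k*(k + 7)/24.
Then R = B(k−1)f/C = k*(k + 5)*(k + 7)/24, so s_k = R(k)·t_k = k*(-k - 7)/(4*(k + 3)*(k + 4)).
s_(k+1) − s_k = -6/(k**3 + 12*k**2 + 47*k + 60) = t_k.
s_(n+1) = (-n**2 - 9*n - 8)/(4*(n**2 + 9*n + 20)) and s_(0) = 0, so S(n) = (-n**2 - 9*n - 8)/(4*(n**2 + 9*n + 20)).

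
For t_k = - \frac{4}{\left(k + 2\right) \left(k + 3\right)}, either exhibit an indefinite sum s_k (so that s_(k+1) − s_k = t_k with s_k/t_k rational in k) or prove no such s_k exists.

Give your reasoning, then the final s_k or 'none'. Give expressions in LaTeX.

s_k = - \frac{2 k}{k + 2}

Ratio r(k) = (k + 2)/(k + 4).
So A=k + 2 and B=k + 4, with C=1.
Set up (k + 2)·f(k+1) − (k + 3)·f(k) − (1) = 0.
Degrees (1,1,0) ⇒ d ≤ 1.
Coefficient equations give f(k) = k/2.
Certificate R = B(k−1)f/C = k*(k + 3)/2 gives s_k = -2*k/(k + 2).
Verify: -4/(k**2 + 5*k + 6) matches t_k.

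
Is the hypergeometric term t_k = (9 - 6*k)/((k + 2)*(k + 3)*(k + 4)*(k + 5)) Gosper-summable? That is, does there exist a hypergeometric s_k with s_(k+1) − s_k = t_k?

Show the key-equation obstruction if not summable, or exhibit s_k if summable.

Step 1: r(k) = (k + 2)*(2*k - 1)/((k + 6)*(2*k - 3)).
So A=k + 2 and B=k + 6, with C=k - 3/2.
Key eq: (k + 2)·f(k+1) = (k + 5)·f(k) + (k - 3/2).
d = 3 from the (1,1,1) case.
Solving with deg f ≤ 3: f(k) = -k*(k**2 + 9*k + 98)/144.
Get s_k = R·t_k = k*(k**2 + 9*k + 98)/(24*(k + 2)*(k + 3)*(k + 4)) with R(k) = B(k−1)f(k)/C(k) = -k*(k + 5)*(k**2 + 9*k + 98)/(72*(2*k - 3)).
Δs = 3*(3 - 2*k)/(k**4 + 14*k**3 + 71*k**2 + 154*k + 120), as required.

Yes. s_k = k*(k**2 + 9*k + 98)/(24*(k + 2)*(k + 3)*(k + 4)).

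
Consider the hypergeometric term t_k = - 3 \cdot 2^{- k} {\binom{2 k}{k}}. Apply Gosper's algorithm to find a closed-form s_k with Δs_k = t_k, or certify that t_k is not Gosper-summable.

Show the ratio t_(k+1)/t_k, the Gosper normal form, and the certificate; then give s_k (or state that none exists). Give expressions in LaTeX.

Compute t_(k+1)/t_k: get (2*k + 1)/(k + 1).
Normal form (A,B,C) = (2*k + 1, k + 1, 1).
Need (2*k + 1)·f(k+1) − (k)·f(k) = 1.
deg f ≤ -1 (via 1,1,0).
d = -1 < 0 ⇒ no nonzero polynomial f; not summable.

none — t_k is not Gosper-summable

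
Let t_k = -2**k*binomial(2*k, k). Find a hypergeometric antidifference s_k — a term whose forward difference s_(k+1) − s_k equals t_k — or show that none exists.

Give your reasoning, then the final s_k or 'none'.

not Gosper-summable; s_k does not exist

Step 1: r(k) = 4*(2*k + 1)/(k + 1).
A = 8*k + 4, B = k + 1, C = 1.
f must satisfy (8*k + 4)·f(k+1) − (k)·f(k) = 1.
Bound: deg f ≤ -1.
Bound -1 < 0, so the key equation has no polynomial solution.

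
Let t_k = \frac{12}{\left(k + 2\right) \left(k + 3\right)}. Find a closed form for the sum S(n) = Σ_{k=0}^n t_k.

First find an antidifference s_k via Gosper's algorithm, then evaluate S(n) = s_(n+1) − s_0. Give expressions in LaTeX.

S(n) = \frac{6 \left(n + 1\right)}{n + 3}

Step 1: r(k) = (k + 2)/(k + 4).
So A=k + 2 and B=k + 4, with C=1.
Need (k + 2)·f(k+1) − (k + 3)·f(k) = 1.
Bound: deg f ≤ 1.
Solve for f: f(k) = k/2 (degree 1 ≤ 1).
Get s_k = R·t_k = 6*k/(k + 2) with R(k) = B(k−1)f(k)/C(k) = k*(k + 3)/2.
Verify: 12/(k**2 + 5*k + 6) matches t_k.
Σ_(k=0)^n t_k = s_(n+1) − s_(0) = (6*(n + 1)/(n + 3)) − (0), i.e. 6*(n + 1)/(n + 3).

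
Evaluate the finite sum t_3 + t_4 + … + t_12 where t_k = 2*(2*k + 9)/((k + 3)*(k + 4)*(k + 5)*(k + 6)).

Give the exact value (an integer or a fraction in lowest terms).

Σ = 5/144

Step 1: r(k) = (k + 3)*(2*k + 11)/((k + 7)*(2*k + 9)).
Take A(k)=k + 3, B(k)=k + 7, C(k)=k + 9/2.
Set up (k + 3)·f(k+1) − (k + 6)·f(k) − (k + 9/2) = 0.
Bound: deg f ≤ 3.
Solve for f: f(k) = k*(k + 4)*(k + 8)/30 (degree 3 ≤ 3).
Certificate R = B(k−1)f/C = k*(k + 4)*(k + 6)*(k + 8)/(15*(2*k + 9)) gives s_k = 2*k*(k + 8)/(15*(k**2 + 8*k + 15)).
Δs = 2*(2*k + 9)/(k**4 + 18*k**3 + 119*k**2 + 342*k + 360), as required.
Telescoping: Σ = s_(13) − s_(3) = 91/720 − (11/120) = 5/144.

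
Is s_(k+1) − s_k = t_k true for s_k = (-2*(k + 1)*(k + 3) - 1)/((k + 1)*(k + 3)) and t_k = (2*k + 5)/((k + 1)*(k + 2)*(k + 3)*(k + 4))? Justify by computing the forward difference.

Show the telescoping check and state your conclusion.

valid; difference matches t_k

s_(k+1) = (-2*(k + 2)*(k + 4) - 1)/((k + 2)*(k + 4))
s_(k+1) − s_k = (2*k + 5)/(k**4 + 10*k**3 + 35*k**2 + 50*k + 24)
(s_(k+1) − s_k) − t_k = 0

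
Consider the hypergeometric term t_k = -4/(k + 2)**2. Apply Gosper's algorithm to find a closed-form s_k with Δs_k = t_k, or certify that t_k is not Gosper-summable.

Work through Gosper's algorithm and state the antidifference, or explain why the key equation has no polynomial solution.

t_(k+1)/t_k = (k + 2)**2/(k + 3)**2.
Take A(k)=k**2 + 4*k + 4, B(k)=k**2 + 6*k + 9, C(k)=1.
Set up (k**2 + 4*k + 4)·f(k+1) − (k**2 + 4*k + 4)·f(k) − (1) = 0.
From deg A=2, deg B=2, deg C=0: d=0.
Write f(k) = c0. Then LHS − RHS = -1, requiring -1 = 0: contradictory. No certificate.

not Gosper-summable; s_k does not exist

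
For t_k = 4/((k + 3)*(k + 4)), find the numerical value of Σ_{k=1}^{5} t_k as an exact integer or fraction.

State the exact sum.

Ratio r(k) = (k + 3)/(k + 5).
Normal form (A,B,C) = (k + 3, k + 5, 1).
Solve (k + 3)·f(k+1) − (k + 4)·f(k) = 1.
deg f ≤ 1 (via 1,1,0).
Solve for f: f(k) = k/3 (degree 1 ≤ 1).
Get s_k = R·t_k = 4*k/(3*(k + 3)) with R(k) = B(k−1)f(k)/C(k) = k*(k + 4)/3.
Δs = 4/(k**2 + 7*k + 12), as required.
Evaluate s at k=6 and k=1: 8/9 and 1/3; difference 5/9.

Σ = 5/9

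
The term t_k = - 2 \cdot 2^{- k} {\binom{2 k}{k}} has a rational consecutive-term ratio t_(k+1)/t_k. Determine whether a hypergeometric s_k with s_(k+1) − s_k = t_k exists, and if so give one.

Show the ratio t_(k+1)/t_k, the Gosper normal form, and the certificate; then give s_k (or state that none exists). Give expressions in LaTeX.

no hypergeometric antidifference exists

t_(k+1)/t_k = (2*k + 1)/(k + 1).
Normal form (A,B,C) = (2*k + 1, k + 1, 1).
Set up (2*k + 1)·f(k+1) − (k)·f(k) − (1) = 0.
Bound: deg f ≤ -1.
Bound -1 < 0, so the key equation has no polynomial solution.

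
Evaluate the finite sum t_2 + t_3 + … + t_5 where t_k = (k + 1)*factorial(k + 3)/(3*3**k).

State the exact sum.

t_(k+1)/t_k = (k + 2)*(k + 4)/(3*(k + 1)).
Factor: A=k/3 + 4/3; B=1; C=k + 1.
Set up (k/3 + 4/3)·f(k+1) − (1)·f(k) − (k + 1) = 0.
deg f ≤ 0 (via 1,0,1).
Solving with deg f ≤ 0: f(k) = 3.
Then R = B(k−1)f/C = 3/(k + 1), so s_k = R(k)·t_k = factorial(k + 3)/3**k.
Δs = (k + 1)*factorial(k + 3)/(3*3**k), as required.
Σ_(k=2)^(5) t_k = s_(6) − s_(2) = 4480/9 − (40/3) = 4360/9.

Σ = 4360/9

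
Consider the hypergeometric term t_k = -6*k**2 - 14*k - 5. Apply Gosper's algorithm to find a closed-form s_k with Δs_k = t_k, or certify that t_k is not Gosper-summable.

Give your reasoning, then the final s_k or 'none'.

Compute t_(k+1)/t_k: get (6*k**2 + 26*k + 25)/(6*k**2 + 14*k + 5).
Factor: A=1; B=1; C=k**2 + 7*k/3 + 5/6.
Solve (1)·f(k+1) − (1)·f(k) = k**2 + 7*k/3 + 5/6.
deg f ≤ 3 (via 0,0,2).
Coefficient equations give f(k) = k*(2*k**2 + 4*k - 1)/6.
Certificate R = B(k−1)f/C = k*(2*k**2 + 4*k - 1)/(6*k**2 + 14*k + 5) gives s_k = k*(-2*k**2 - 4*k + 1).
Check: Δs_k = -6*k**2 - 14*k - 5. ✓

s_k = k*(-2*k**2 - 4*k + 1)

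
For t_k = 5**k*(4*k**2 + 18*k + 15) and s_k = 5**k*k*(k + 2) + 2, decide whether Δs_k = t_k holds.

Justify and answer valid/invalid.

s_(k+1) = 5**(k + 1)*(k + 1)*(k + 3) + 2
s_(k+1) − s_k = 5**k*(4*k**2 + 18*k + 15)
(s_(k+1) − s_k) − t_k = 0

valid; difference matches t_k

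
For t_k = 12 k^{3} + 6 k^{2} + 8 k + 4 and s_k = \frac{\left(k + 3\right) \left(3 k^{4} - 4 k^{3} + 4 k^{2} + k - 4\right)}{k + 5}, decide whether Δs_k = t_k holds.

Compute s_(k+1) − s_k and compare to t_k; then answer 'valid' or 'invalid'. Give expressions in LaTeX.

Invalid: residual \frac{2 \left(- 9 k^{4} - 70 k^{3} - 34 k^{2} - 43 k - 24\right)}{k^{2} + 11 k + 30} ≠ 0.

s_(k+1) = k*(3*k**4 + 20*k**3 + 42*k**2 + 49*k + 36)/(k + 6)
s_(k+1) − s_k = 6*(2*k**5 + 20*k**4 + 49*k**3 + 34*k**2 + 33*k + 12)/(k**2 + 11*k + 30)
(s_(k+1) − s_k) − t_k = 2*(-9*k**4 - 70*k**3 - 34*k**2 - 43*k - 24)/(k**2 + 11*k + 30)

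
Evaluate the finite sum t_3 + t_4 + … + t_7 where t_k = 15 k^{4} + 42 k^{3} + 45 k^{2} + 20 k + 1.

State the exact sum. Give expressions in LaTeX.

r(k) = (15*k**4 + 102*k**3 + 261*k**2 + 296*k + 123)/(15*k**4 + 42*k**3 + 45*k**2 + 20*k + 1) after simplifying.
Normal form (A,B,C) = (1, 1, k**4 + 14*k**3/5 + 3*k**2 + 4*k/3 + 1/15).
Solve (1)·f(k+1) − (1)·f(k) = k**4 + 14*k**3/5 + 3*k**2 + 4*k/3 + 1/15.
Degrees (0,0,4) ⇒ d ≤ 5.
Coefficient equations give f(k) = k*(3*k**4 + 3*k**3 - k**2 - 2*k - 2)/15.
Get s_k = R·t_k = k*(3*k**4 + 3*k**3 - k**2 - 2*k - 2) with R(k) = B(k−1)f(k)/C(k) = k*(3*k**4 + 3*k**3 - k**2 - 2*k - 2)/(15*k**4 + 42*k**3 + 45*k**2 + 20*k + 1).
s_(k+1) − s_k = 15*k**4 + 42*k**3 + 45*k**2 + 20*k + 1 = t_k.
Telescoping: Σ = s_(8) − s_(3) = 109936 − (921) = 109015.

Σ = 109015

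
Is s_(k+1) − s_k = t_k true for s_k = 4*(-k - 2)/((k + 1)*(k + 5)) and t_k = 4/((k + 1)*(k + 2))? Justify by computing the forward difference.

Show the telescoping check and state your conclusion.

s_(k+1) = 4*(-k - 3)/((k + 2)*(k + 6))
s_(k+1) − s_k = 4*(k**2 + 5*k + 9)/(k**4 + 14*k**3 + 65*k**2 + 112*k + 60)
(s_(k+1) − s_k) − t_k = 12*(-2*k - 7)/(k**4 + 14*k**3 + 65*k**2 + 112*k + 60)

Invalid: residual 12*(-2*k - 7)/(k**4 + 14*k**3 + 65*k**2 + 112*k + 60) ≠ 0.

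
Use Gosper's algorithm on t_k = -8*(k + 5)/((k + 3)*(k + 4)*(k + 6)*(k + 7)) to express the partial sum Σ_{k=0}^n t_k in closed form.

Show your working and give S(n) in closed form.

r(k) = (k + 3)*(k + 6)**2/((k + 5)**2*(k + 8)) after simplifying.
Take A(k)=k + 3, B(k)=k + 8, C(k)=k**2 + 10*k + 25.
Key eq: (k + 3)·f(k+1) = (k + 7)·f(k) + (k**2 + 10*k + 25).
deg f ≤ 4 (via 1,1,2).
Solve for f: f(k) = k*(k + 4)*(k + 5)*(k + 9)/36 (degree 4 ≤ 4).
Get s_k = R·t_k = 2*k*(-k - 9)/(9*(k**2 + 9*k + 18)) with R(k) = B(k−1)f(k)/C(k) = k*(k + 4)*(k + 7)*(k + 9)/(36*(k + 5)).
Check: Δs_k = 8*(-k - 5)/(k**4 + 20*k**3 + 145*k**2 + 450*k + 504). ✓
Σ_(k=0)^n t_k = s_(n+1) − s_(0) = (2*(-n**2 - 11*n - 10)/(9*(n**2 + 11*n + 28))) − (0), i.e. 2*(-n**2 - 11*n - 10)/(9*(n**2 + 11*n + 28)).

S(n) = 2*(-n**2 - 11*n - 10)/(9*(n**2 + 11*n + 28))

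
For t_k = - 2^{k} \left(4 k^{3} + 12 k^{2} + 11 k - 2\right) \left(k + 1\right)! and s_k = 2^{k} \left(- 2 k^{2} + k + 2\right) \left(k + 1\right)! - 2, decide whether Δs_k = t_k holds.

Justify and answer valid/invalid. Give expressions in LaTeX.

s_(k+1) = 2**(k + 1)*(k - 2*(k + 1)**2 + 3)*factorial(k + 2) - 2
s_(k+1) − s_k = -2**k*(4*k**3 + 12*k**2 + 11*k - 2)*factorial(k + 1)
(s_(k+1) − s_k) − t_k = 0

valid; difference matches t_k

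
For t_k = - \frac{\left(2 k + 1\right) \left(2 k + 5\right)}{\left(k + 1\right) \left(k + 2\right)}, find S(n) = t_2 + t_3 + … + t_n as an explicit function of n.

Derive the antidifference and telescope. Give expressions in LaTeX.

S(n) = \frac{- 4 n^{2} - 3 n + 7}{n + 2}

t_(k+1)/t_k = (k + 1)*(2*k + 3)*(2*k + 7)/((k + 3)*(2*k + 1)*(2*k + 5)).
A = k + 1, B = k + 3, C = k**2 + 3*k + 5/4.
Need (k + 1)·f(k+1) − (k + 2)·f(k) = k**2 + 3*k + 5/4.
Degrees (1,1,2) ⇒ d ≤ 2.
Solve for f: f(k) = k*(4*k + 1)/4 (degree 2 ≤ 2).
Get s_k = R·t_k = k*(-4*k - 1)/(k + 1) with R(k) = B(k−1)f(k)/C(k) = k*(k + 2)*(4*k + 1)/((2*k + 1)*(2*k + 5)).
Δs = (-4*k**2 - 12*k - 5)/(k**2 + 3*k + 2), as required.
Telescope: S(n) = s_(n+1) − s_(2) = (-4*n**2 - 9*n - 5)/(n + 2) − (-6) = (-4*n**2 - 3*n + 7)/(n + 2).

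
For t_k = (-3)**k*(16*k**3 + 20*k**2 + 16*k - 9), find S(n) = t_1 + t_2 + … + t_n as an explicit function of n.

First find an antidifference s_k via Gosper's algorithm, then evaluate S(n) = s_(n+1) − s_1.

Ratio r(k) = 3*(-16*k**3 - 68*k**2 - 104*k - 43)/(16*k**3 + 20*k**2 + 16*k - 9).
Take A(k)=-3, B(k)=1, C(k)=k**3 + 5*k**2/4 + k - 9/16.
f must satisfy (-3)·f(k+1) − (1)·f(k) = k**3 + 5*k**2/4 + k - 9/16.
Degrees (0,0,3) ⇒ d ≤ 3.
Match coefficients ⇒ f(k) = -(4*k**3 - 4*k**2 + k - 3)/16.
So s_k = (B(k−1)f/C)·t_k = (-(4*k**3 - 4*k**2 + k - 3)/(16*k**3 + 20*k**2 + 16*k - 9))·t_k = (-3)**k*(-4*k**3 + 4*k**2 - k + 3).
s_(k+1) − s_k = (-3)**k*(16*k**3 + 20*k**2 + 16*k - 9) = t_k.
Σ_(k=1)^n t_k = s_(n+1) − s_(1) = ((-3)**(n + 1)*(-4*n**3 - 8*n**2 - 5*n + 2)) − (-6), i.e. 12*(-3)**n*n**3 + 24*(-3)**n*n**2 + 15*(-3)**n*n - 6*(-3)**n + 6.

S(n) = 12*(-3)**n*n**3 + 24*(-3)**n*n**2 + 15*(-3)**n*n - 6*(-3)**n + 6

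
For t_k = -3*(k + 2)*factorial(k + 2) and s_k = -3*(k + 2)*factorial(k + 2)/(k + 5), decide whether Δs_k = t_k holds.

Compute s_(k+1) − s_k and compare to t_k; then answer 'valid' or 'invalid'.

s_(k+1) = -3*(k + 3)*factorial(k + 3)/(k + 6)
s_(k+1) − s_k = -3*(k**3 + 10*k**2 + 31*k + 33)*factorial(k + 2)/((k + 5)*(k + 6))
(s_(k+1) − s_k) − t_k = 9*(k**2 + 7*k + 9)*factorial(k + 2)/((k + 5)*(k + 6))

Invalid: residual 9*(k**2 + 7*k + 9)*factorial(k + 2)/((k + 5)*(k + 6)) ≠ 0.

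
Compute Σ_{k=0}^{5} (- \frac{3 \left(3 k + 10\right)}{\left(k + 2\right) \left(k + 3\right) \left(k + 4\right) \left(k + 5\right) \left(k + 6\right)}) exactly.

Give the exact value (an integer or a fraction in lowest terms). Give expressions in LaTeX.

Σ = -63/880

r(k) = (k + 2)*(3*k + 13)/((k + 7)*(3*k + 10)) after simplifying.
A = k + 2, B = k + 7, C = k + 10/3.
f must satisfy (k + 2)·f(k+1) − (k + 6)·f(k) = k + 10/3.
deg f ≤ 4 (via 1,1,1).
Solve for f: f(k) = k*(k + 3)*(k**2 + 11*k + 38)/120 (degree 4 ≤ 4).
R(k) = B(k−1)·f(k)/C(k) = k*(k + 3)*(k + 6)*(k**2 + 11*k + 38)/(40*(3*k + 10)); s_k = R·t_k = 3*k*(-k**2 - 11*k - 38)/(40*(k**3 + 11*k**2 + 38*k + 40)).
s_(k+1) − s_k = 3*(-3*k - 10)/(k**5 + 20*k**4 + 155*k**3 + 580*k**2 + 1044*k + 720) = t_k.
Σ_(k=0)^(5) t_k = s_(6) − s_(0) = -63/880 − (0) = -63/880.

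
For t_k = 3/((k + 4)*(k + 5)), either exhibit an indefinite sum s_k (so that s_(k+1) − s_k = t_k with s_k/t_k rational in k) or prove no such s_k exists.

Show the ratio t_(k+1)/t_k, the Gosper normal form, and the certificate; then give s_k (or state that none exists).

s_k = 3*k/(4*(k + 4))

Step 1: r(k) = (k + 4)/(k + 6).
So A=k + 4 and B=k + 6, with C=1.
f must satisfy (k + 4)·f(k+1) − (k + 5)·f(k) = 1.
Degrees (1,1,0) ⇒ d ≤ 1.
Match coefficients ⇒ f(k) = k/4.
Certificate R = B(k−1)f/C = k*(k + 5)/4 gives s_k = 3*k/(4*(k + 4)).
Verify: 3/(k**2 + 9*k + 20) matches t_k.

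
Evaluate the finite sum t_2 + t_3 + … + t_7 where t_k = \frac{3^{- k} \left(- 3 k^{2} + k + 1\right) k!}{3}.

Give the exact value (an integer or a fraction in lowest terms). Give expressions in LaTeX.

Ratio r(k) = (k + 1)*(k - 3*(k + 1)**2 + 2)/(3*(-3*k**2 + k + 1)).
Factor: A=k/3 + 1/3; B=1; C=k**2 - k/3 - 1/3.
Key eq: (k/3 + 1/3)·f(k+1) = (1)·f(k) + (k**2 - k/3 - 1/3).
From deg A=1, deg B=0, deg C=2: d=1.
A polynomial solution: f(k) = 3*k + 2.
R(k) = B(k−1)·f(k)/C(k) = 3*(3*k + 2)/(3*k**2 - k - 1); s_k = R·t_k = -(3*k + 2)*factorial(k)/3**k.
Verify: (-3*k**2 + k + 1)*factorial(k)/(3*3**k) matches t_k.
Telescoping: Σ = s_(8) − s_(2) = -116480/729 − (-16/9) = -115184/729.

Σ = -115184/729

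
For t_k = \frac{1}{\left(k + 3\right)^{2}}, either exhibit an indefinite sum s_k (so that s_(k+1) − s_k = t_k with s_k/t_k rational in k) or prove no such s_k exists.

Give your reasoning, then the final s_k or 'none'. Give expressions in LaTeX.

not Gosper-summable; s_k does not exist

The ratio is (k + 3)**2/(k + 4)**2.
Gosper form: A/B · C(k+1)/C(k) with A=k**2 + 6*k + 9, B=k**2 + 8*k + 16, C=1.
Solve (k**2 + 6*k + 9)·f(k+1) − (k**2 + 6*k + 9)·f(k) = 1.
d = 0 from the (2,2,0) case.
Put f(k) = c0: A·f(k+1) − B(k−1)·f(k) − C = -1; need -1 = 0 — inconsistent ⇒ no f, not summable.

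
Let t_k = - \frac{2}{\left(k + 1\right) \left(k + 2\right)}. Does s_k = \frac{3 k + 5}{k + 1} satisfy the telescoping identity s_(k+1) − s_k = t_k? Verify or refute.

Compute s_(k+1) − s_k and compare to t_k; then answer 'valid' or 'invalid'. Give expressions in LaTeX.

s_(k+1) = (3*k + 8)/(k + 2)
s_(k+1) − s_k = -2/(k**2 + 3*k + 2)
(s_(k+1) − s_k) − t_k = 0

valid (s_(k+1) − s_k reduces to t_k)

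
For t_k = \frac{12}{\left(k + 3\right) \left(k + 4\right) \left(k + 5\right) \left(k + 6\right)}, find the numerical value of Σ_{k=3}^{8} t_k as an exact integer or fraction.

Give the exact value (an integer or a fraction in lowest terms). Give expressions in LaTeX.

Σ = 11/1092

Ratio r(k) = (k + 3)/(k + 7).
A = k + 3, B = k + 7, C = 1.
Solve (k + 3)·f(k+1) − (k + 6)·f(k) = 1.
d = 3 from the (1,1,0) case.
Solve for f: f(k) = k*(k**2 + 12*k + 47)/180 (degree 3 ≤ 3).
Certificate R = B(k−1)f/C = k*(k + 6)*(k**2 + 12*k + 47)/180 gives s_k = k*(k**2 + 12*k + 47)/(15*(k + 3)*(k + 4)*(k + 5)).
Δs = 12/(k**4 + 18*k**3 + 119*k**2 + 342*k + 360), as required.
Sum = s_(9) − s_(3); s_(9) = 59/910, s_(3) = 23/420 ⇒ 11/1092.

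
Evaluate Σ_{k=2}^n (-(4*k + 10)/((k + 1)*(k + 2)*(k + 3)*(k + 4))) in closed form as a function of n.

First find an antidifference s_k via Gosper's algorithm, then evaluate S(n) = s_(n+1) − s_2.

S(n) = 2*(-n**2 - 6*n + 7)/(15*(n**2 + 6*n + 8))

The ratio is (k + 1)*(2*k + 7)/((k + 5)*(2*k + 5)).
So A=k + 1 and B=k + 5, with C=k + 5/2.
Key eq: (k + 1)·f(k+1) = (k + 4)·f(k) + (k + 5/2).
deg f ≤ 3 (via 1,1,1).
Solve for f: f(k) = k*(k + 2)*(k + 4)/6 (degree 3 ≤ 3).
Then R = B(k−1)f/C = k*(k + 2)*(k + 4)**2/(3*(2*k + 5)), so s_k = R(k)·t_k = 2*k*(-k - 4)/(3*(k**2 + 4*k + 3)).
s_(k+1) − s_k = 2*(-2*k - 5)/(k**4 + 10*k**3 + 35*k**2 + 50*k + 24) = t_k.
s_(n+1) = 2*(-n**2 - 6*n - 5)/(3*(n**2 + 6*n + 8)) and s_(2) = -8/15, so S(n) = 2*(-n**2 - 6*n + 7)/(15*(n**2 + 6*n + 8)).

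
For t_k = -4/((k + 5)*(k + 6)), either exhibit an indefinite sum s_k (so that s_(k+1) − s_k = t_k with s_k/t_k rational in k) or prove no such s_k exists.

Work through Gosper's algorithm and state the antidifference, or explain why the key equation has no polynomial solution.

s_k = -4*k/(5*k + 25)

r(k) = (k + 5)/(k + 7) after simplifying.
Normal form (A,B,C) = (k + 5, k + 7, 1).
Set up (k + 5)·f(k+1) − (k + 6)·f(k) − (1) = 0.
Degrees (1,1,0) ⇒ d ≤ 1.
Solve for f: f(k) = k/5 (degree 1 ≤ 1).
Certificate R = B(k−1)f/C = k*(k + 6)/5 gives s_k = -4*k/(5*k + 25).
Check: Δs_k = -4/(k**2 + 11*k + 30). ✓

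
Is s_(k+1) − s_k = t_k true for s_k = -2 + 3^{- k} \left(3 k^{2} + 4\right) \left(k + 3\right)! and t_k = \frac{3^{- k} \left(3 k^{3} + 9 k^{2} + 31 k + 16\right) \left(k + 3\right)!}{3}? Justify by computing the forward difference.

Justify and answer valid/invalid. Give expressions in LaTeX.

valid; difference matches t_k

s_(k+1) = 3**(-k - 1)*(3*(k + 1)**2 + 4)*factorial(k + 4) - 2
s_(k+1) − s_k = (3*k**3 + 9*k**2 + 31*k + 16)*factorial(k + 3)/(3*3**k)
(s_(k+1) − s_k) − t_k = 0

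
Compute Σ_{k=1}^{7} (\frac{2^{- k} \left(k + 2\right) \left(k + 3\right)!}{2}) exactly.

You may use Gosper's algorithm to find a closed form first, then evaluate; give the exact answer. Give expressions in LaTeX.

Σ = 155913

r(k) = (k + 3)*(k + 4)/(2*(k + 2)) after simplifying.
Normal form (A,B,C) = (k/2 + 2, 1, k + 2).
f must satisfy (k/2 + 2)·f(k+1) − (1)·f(k) = k + 2.
Bound: deg f ≤ 0.
Solving with deg f ≤ 0: f(k) = 2.
R(k) = B(k−1)·f(k)/C(k) = 2/(k + 2); s_k = R·t_k = factorial(k + 3)/2**k.
s_(k+1) − s_k = (k + 2)*factorial(k + 3)/(2*2**k) = t_k.
Sum = s_(8) − s_(1); s_(8) = 155925, s_(1) = 12 ⇒ 155913.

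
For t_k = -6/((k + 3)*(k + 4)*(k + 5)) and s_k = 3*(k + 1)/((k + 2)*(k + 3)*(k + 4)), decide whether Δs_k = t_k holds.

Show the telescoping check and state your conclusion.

s_(k+1) = 3*(k + 2)/((k + 3)*(k + 4)*(k + 5))
s_(k+1) − s_k = 3*(-2*k - 1)/(k**4 + 14*k**3 + 71*k**2 + 154*k + 120)
(s_(k+1) − s_k) − t_k = 9/(k**4 + 14*k**3 + 71*k**2 + 154*k + 120)

Invalid: residual 9/(k**4 + 14*k**3 + 71*k**2 + 154*k + 120) ≠ 0.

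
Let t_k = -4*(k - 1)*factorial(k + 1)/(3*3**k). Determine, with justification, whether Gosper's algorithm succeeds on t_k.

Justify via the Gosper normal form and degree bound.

Yes. s_k = -4*factorial(k + 1)/3**k.

t_(k+1)/t_k = k*(k + 2)/(3*(k - 1)).
Take A(k)=k/3 + 2/3, B(k)=1, C(k)=k - 1.
Need (k/3 + 2/3)·f(k+1) − (1)·f(k) = k - 1.
From deg A=1, deg B=0, deg C=1: d=0.
Solving with deg f ≤ 0: f(k) = 3.
R(k) = B(k−1)·f(k)/C(k) = 3/(k - 1); s_k = R·t_k = -4*factorial(k + 1)/3**k.
Check: Δs_k = -4*(k - 1)*factorial(k + 1)/(3*3**k). ✓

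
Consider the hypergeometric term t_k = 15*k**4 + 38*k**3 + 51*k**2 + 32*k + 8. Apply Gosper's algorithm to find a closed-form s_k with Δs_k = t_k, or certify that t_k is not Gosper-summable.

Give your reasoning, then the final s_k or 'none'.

s_k = k**3*(3*k**2 + 2*k + 3)

Ratio r(k) = (15*k**4 + 98*k**3 + 255*k**2 + 308*k + 144)/(15*k**4 + 38*k**3 + 51*k**2 + 32*k + 8).
Factor: A=1; B=1; C=k**4 + 38*k**3/15 + 17*k**2/5 + 32*k/15 + 8/15.
Need (1)·f(k+1) − (1)·f(k) = k**4 + 38*k**3/15 + 17*k**2/5 + 32*k/15 + 8/15.
Degrees (0,0,4) ⇒ d ≤ 5.
Match coefficients ⇒ f(k) = k**3*(3*k**2 + 2*k + 3)/15.
So s_k = (B(k−1)f/C)·t_k = (k**3*(3*k**2 + 2*k + 3)/(15*k**4 + 38*k**3 + 51*k**2 + 32*k + 8))·t_k = k**3*(3*k**2 + 2*k + 3).
Check: Δs_k = 15*k**4 + 38*k**3 + 51*k**2 + 32*k + 8. ✓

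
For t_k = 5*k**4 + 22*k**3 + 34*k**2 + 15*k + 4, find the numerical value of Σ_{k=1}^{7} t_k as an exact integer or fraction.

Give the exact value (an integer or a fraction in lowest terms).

Compute t_(k+1)/t_k: get (5*k**4 + 42*k**3 + 130*k**2 + 169*k + 80)/(5*k**4 + 22*k**3 + 34*k**2 + 15*k + 4).
Normal form (A,B,C) = (1, 1, k**4 + 22*k**3/5 + 34*k**2/5 + 3*k + 4/5).
Key eq: (1)·f(k+1) = (1)·f(k) + (k**4 + 22*k**3/5 + 34*k**2/5 + 3*k + 4/5).
deg f ≤ 5 (via 0,0,4).
Solving with deg f ≤ 5: f(k) = k*(k**4 + 3*k**3 + 2*k**2 - 4*k + 2)/5.
Then R = B(k−1)f/C = k*(k**4 + 3*k**3 + 2*k**2 - 4*k + 2)/(5*k**4 + 22*k**3 + 34*k**2 + 15*k + 4), so s_k = R(k)·t_k = k*(k**4 + 3*k**3 + 2*k**2 - 4*k + 2).
s_(k+1) − s_k = 5*k**4 + 22*k**3 + 34*k**2 + 15*k + 4 = t_k.
Σ_(k=1)^(7) t_k = s_(8) − s_(1) = 45840 − (4) = 45836.

Σ = 45836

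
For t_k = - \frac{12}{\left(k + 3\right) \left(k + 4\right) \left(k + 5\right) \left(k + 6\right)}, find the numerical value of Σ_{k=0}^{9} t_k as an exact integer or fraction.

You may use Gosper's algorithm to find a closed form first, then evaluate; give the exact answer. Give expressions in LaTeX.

t_(k+1)/t_k = (k + 3)/(k + 7).
Normal form (A,B,C) = (k + 3, k + 7, 1).
Set up (k + 3)·f(k+1) − (k + 6)·f(k) − (1) = 0.
Degrees (1,1,0) ⇒ d ≤ 3.
A polynomial solution: f(k) = k*(k**2 + 12*k + 47)/180.
Certificate R = B(k−1)f/C = k*(k + 6)*(k**2 + 12*k + 47)/180 gives s_k = k*(-k**2 - 12*k - 47)/(15*(k + 3)*(k + 4)*(k + 5)).
Δs = -12/(k**4 + 18*k**3 + 119*k**2 + 342*k + 360), as required.
Evaluate s at k=10 and k=0: -89/1365 and 0; difference -89/1365.

Σ = -89/1365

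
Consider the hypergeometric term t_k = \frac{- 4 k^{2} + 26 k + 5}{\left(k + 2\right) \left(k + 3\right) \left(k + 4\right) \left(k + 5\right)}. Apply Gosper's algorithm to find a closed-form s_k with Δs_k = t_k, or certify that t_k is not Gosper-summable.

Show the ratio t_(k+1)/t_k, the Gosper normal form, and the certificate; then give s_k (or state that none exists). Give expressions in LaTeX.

t_(k+1)/t_k = (k + 2)*(26*k - 4*(k + 1)**2 + 31)/((k + 6)*(-4*k**2 + 26*k + 5)).
So A=k + 2 and B=k + 6, with C=k**2 - 13*k/2 - 5/4.
Solve (k + 2)·f(k+1) − (k + 5)·f(k) = k**2 - 13*k/2 - 5/4.
Degrees (1,1,2) ⇒ d ≤ 3.
Match coefficients ⇒ f(k) = -k*(k**2 + 105*k - 46)/96.
Certificate R = B(k−1)f/C = -k*(k + 5)*(k**2 + 105*k - 46)/(24*(4*k**2 - 26*k - 5)) gives s_k = k*(k**2 + 105*k - 46)/(24*(k + 2)*(k + 3)*(k + 4)).
Check: Δs_k = (-4*k**2 + 26*k + 5)/(k**4 + 14*k**3 + 71*k**2 + 154*k + 120). ✓

s_k = \frac{k \left(k^{2} + 105 k - 46\right)}{24 \left(k + 2\right) \left(k + 3\right) \left(k + 4\right)}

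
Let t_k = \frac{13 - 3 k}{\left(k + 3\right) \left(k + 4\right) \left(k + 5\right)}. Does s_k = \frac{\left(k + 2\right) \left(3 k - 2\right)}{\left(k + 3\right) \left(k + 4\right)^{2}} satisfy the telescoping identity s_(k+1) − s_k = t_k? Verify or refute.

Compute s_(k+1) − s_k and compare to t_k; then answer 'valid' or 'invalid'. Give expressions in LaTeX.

Invalid: residual \frac{4 \left(3 k^{2} + 6 k - 31\right)}{k^{5} + 21 k^{4} + 175 k^{3} + 723 k^{2} + 1480 k + 1200} ≠ 0.

s_(k+1) = (k + 3)*(3*k + 1)/((k + 4)*(k + 5)**2)
s_(k+1) − s_k = (-3*k**3 - 2*k**2 + 81*k + 136)/(k**5 + 21*k**4 + 175*k**3 + 723*k**2 + 1480*k + 1200)
(s_(k+1) − s_k) − t_k = 4*(3*k**2 + 6*k - 31)/(k**5 + 21*k**4 + 175*k**3 + 723*k**2 + 1480*k + 1200)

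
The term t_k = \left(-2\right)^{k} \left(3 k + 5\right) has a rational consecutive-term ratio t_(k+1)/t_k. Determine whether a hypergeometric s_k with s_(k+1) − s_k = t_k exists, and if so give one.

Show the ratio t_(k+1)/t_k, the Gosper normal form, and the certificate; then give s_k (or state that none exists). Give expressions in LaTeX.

s_k = \left(-2\right)^{k} \left(- k - 1\right)

r(k) = 2*(-3*k - 8)/(3*k + 5) after simplifying.
Normal form (A,B,C) = (-2, 1, k + 5/3).
Key eq: (-2)·f(k+1) = (1)·f(k) + (k + 5/3).
Bound: deg f ≤ 1.
Match coefficients ⇒ f(k) = -(k + 1)/3.
R(k) = B(k−1)·f(k)/C(k) = -(k + 1)/(3*k + 5); s_k = R·t_k = (-2)**k*(-k - 1).
s_(k+1) − s_k = (-2)**k*(3*k + 5) = t_k.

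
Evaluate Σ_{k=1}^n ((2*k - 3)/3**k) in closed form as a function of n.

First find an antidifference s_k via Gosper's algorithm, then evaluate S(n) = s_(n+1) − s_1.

Step 1: r(k) = (2*k - 1)/(3*(2*k - 3)).
Take A(k)=1/3, B(k)=1, C(k)=k - 3/2.
Solve (1/3)·f(k+1) − (1)·f(k) = k - 3/2.
Bound: deg f ≤ 1.
Solve for f: f(k) = -3*(k - 1)/2 (degree 1 ≤ 1).
Then R = B(k−1)f/C = -3*(k - 1)/(2*k - 3), so s_k = R(k)·t_k = 3**(1 - k)*(1 - k).
Verify: (2*k - 3)/3**k matches t_k.
Telescope: S(n) = s_(n+1) − s_(1) = -n/3**n − (0) = -n/3**n.

S(n) = -n/3**n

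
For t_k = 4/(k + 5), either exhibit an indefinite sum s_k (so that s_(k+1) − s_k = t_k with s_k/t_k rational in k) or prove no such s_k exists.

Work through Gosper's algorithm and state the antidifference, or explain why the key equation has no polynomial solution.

Step 1: r(k) = (k + 5)/(k + 6).
Take A(k)=k + 5, B(k)=k + 6, C(k)=1.
f must satisfy (k + 5)·f(k+1) − (k + 5)·f(k) = 1.
From deg A=1, deg B=1, deg C=0: d=0.
Generic f = c0 gives residual -1; -1 = 0 cannot hold, so t_k is not Gosper-summable.

not Gosper-summable; s_k does not exist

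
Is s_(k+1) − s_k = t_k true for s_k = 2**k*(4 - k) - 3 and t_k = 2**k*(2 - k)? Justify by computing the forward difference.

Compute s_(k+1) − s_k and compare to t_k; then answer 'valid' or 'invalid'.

s_(k+1) = 2**(k + 1)*(3 - k) - 3
s_(k+1) − s_k = 2**k*(2 - k)
(s_(k+1) − s_k) − t_k = 0

valid (s_(k+1) − s_k reduces to t_k)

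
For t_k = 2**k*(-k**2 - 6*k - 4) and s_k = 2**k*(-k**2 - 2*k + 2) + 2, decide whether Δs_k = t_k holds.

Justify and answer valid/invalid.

valid; difference matches t_k

s_(k+1) = -2*2**k*(2*k + (k + 1)**2) + 2
s_(k+1) − s_k = 2**k*(-k**2 - 6*k - 4)
(s_(k+1) − s_k) − t_k = 0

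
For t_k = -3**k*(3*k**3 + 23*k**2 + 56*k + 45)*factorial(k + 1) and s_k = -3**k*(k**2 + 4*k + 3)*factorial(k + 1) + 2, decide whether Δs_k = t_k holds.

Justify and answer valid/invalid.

s_(k+1) = -3**(k + 1)*(4*k + (k + 1)**2 + 7)*factorial(k + 2) + 2
s_(k+1) − s_k = -3**k*(3*k**3 + 23*k**2 + 56*k + 45)*factorial(k + 1)
(s_(k+1) − s_k) − t_k = 0

Valid: the claim telescopes to t_k.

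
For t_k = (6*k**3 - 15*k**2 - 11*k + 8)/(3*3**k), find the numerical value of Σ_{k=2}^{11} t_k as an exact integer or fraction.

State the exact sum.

Σ = 349588/531441

Step 1: r(k) = (6*k**3 + 3*k**2 - 23*k - 12)/(3*(6*k**3 - 15*k**2 - 11*k + 8)).
Factor: A=1/3; B=1; C=k**3 - 5*k**2/2 - 11*k/6 + 4/3.
Key eq: (1/3)·f(k+1) = (1)·f(k) + (k**3 - 5*k**2/2 - 11*k/6 + 4/3).
Bound: deg f ≤ 3.
Coefficient equations give f(k) = -(k + 1)*(3*k**2 - 6*k + 2)/2.
So s_k = (B(k−1)f/C)·t_k = (-3*(k + 1)*(3*k**2 - 6*k + 2)/(6*k**3 - 15*k**2 - 11*k + 8))·t_k = (-3*k**3 + 3*k**2 + 4*k - 2)/3**k.
Check: Δs_k = (6*k**3 - 15*k**2 - 11*k + 8)/(3*3**k). ✓
Evaluate s at k=12 and k=2: -4706/531441 and -2/3; difference 349588/531441.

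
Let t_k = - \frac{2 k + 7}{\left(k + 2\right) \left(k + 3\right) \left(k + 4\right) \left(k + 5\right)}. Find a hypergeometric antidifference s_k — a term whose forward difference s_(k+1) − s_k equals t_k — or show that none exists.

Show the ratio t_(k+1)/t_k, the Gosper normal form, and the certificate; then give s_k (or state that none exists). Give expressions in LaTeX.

s_k = \frac{k \left(- k - 6\right)}{8 \left(k^{2} + 6 k + 8\right)}

t_(k+1)/t_k = (k + 2)*(2*k + 9)/((k + 6)*(2*k + 7)).
Take A(k)=k + 2, B(k)=k + 6, C(k)=k + 7/2.
Need (k + 2)·f(k+1) − (k + 5)·f(k) = k + 7/2.
deg f ≤ 3 (via 1,1,1).
Solve for f: f(k) = k*(k + 3)*(k + 6)/16 (degree 3 ≤ 3).
R(k) = B(k−1)·f(k)/C(k) = k*(k + 3)*(k + 5)*(k + 6)/(8*(2*k + 7)); s_k = R·t_k = k*(-k - 6)/(8*(k**2 + 6*k + 8)).
Check: Δs_k = (-2*k - 7)/(k**4 + 14*k**3 + 71*k**2 + 154*k + 120). ✓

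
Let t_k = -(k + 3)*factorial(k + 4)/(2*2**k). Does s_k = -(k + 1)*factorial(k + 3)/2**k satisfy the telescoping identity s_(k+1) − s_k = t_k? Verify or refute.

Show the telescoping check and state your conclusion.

s_(k+1) = -(k + 2)*factorial(k + 4)/(2*2**k)
s_(k+1) − s_k = -(k**2 + 4*k + 6)*factorial(k + 3)/(2*2**k)
(s_(k+1) − s_k) − t_k = 3*(k + 2)*factorial(k + 3)/(2*2**k)

Invalid: residual 3*(k + 2)*factorial(k + 3)/(2*2**k) ≠ 0.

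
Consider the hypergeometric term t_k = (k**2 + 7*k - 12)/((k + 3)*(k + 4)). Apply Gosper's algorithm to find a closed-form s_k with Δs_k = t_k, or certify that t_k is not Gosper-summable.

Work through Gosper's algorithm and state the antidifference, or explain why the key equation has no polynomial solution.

t_(k+1)/t_k = (k + 3)*(7*k + (k + 1)**2 - 5)/((k + 5)*(k**2 + 7*k - 12)).
Gosper form: A/B · C(k+1)/C(k) with A=k + 3, B=k + 5, C=k**2 + 7*k - 12.
Solve (k + 3)·f(k+1) − (k + 4)·f(k) = k**2 + 7*k - 12.
From deg A=1, deg B=1, deg C=2: d=2.
A polynomial solution: f(k) = k*(k - 5).
Then R = B(k−1)f/C = k*(k - 5)*(k + 4)/(k**2 + 7*k - 12), so s_k = R(k)·t_k = k*(k - 5)/(k + 3).
Verify: (k**2 + 7*k - 12)/(k**2 + 7*k + 12) matches t_k.

s_k = k*(k - 5)/(k + 3)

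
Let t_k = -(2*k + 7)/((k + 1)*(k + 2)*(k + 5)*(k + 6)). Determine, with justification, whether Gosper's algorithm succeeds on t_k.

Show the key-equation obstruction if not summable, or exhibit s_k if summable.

t_(k+1)/t_k = (k + 1)*(k + 5)*(2*k + 9)/((k + 3)*(k + 7)*(2*k + 7)).
Factor: A=k + 1; B=k + 7; C=k**3 + 21*k**2/2 + 73*k/2 + 42.
Need (k + 1)·f(k+1) − (k + 6)·f(k) = k**3 + 21*k**2/2 + 73*k/2 + 42.
From deg A=1, deg B=1, deg C=3: d=5.
Coefficient equations give f(k) = k*(k + 2)*(k + 3)*(k + 4)*(k + 6)/10.
R(k) = B(k−1)·f(k)/C(k) = k*(k + 2)*(k + 6)**2/(5*(2*k + 7)); s_k = R·t_k = k*(-k - 6)/(5*(k**2 + 6*k + 5)).
s_(k+1) − s_k = (-2*k - 7)/(k**4 + 14*k**3 + 65*k**2 + 112*k + 60) = t_k.

Yes. s_k = k*(-k - 6)/(5*(k**2 + 6*k + 5)).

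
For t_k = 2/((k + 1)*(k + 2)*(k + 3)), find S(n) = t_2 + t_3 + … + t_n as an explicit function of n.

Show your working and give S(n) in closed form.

S(n) = (n**2 + 5*n - 6)/(12*(n**2 + 5*n + 6))

Compute t_(k+1)/t_k: get (k + 1)/(k + 4).
Normal form (A,B,C) = (k + 1, k + 4, 1).
Set up (k + 1)·f(k+1) − (k + 3)·f(k) − (1) = 0.
deg f ≤ 2 (via 1,1,0).
Match coefficients ⇒ f(k) = k*(k + 3)/4.
Then R = B(k−1)f/C = k*(k + 3)**2/4, so s_k = R(k)·t_k = k*(k + 3)/(2*(k + 1)*(k + 2)).
s_(k+1) − s_k = 2/(k**3 + 6*k**2 + 11*k + 6) = t_k.
Telescope: S(n) = s_(n+1) − s_(2) = (n**2 + 5*n + 4)/(2*(n**2 + 5*n + 6)) − (5/12) = (n**2 + 5*n - 6)/(12*(n**2 + 5*n + 6)).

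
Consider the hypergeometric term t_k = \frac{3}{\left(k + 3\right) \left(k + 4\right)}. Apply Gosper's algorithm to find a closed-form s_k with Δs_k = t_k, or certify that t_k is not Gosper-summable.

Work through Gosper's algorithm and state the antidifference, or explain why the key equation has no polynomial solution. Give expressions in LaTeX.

s_k = \frac{k}{k + 3}

Ratio r(k) = (k + 3)/(k + 5).
So A=k + 3 and B=k + 5, with C=1.
Solve (k + 3)·f(k+1) − (k + 4)·f(k) = 1.
Bound: deg f ≤ 1.
Solve for f: f(k) = k/3 (degree 1 ≤ 1).
Certificate R = B(k−1)f/C = k*(k + 4)/3 gives s_k = k/(k + 3).
Check: Δs_k = 3/(k**2 + 7*k + 12). ✓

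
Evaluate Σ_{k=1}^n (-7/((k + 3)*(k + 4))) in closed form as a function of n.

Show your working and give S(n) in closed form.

r(k) = (k + 3)/(k + 5) after simplifying.
Factor: A=k + 3; B=k + 5; C=1.
f must satisfy (k + 3)·f(k+1) − (k + 4)·f(k) = 1.
From deg A=1, deg B=1, deg C=0: d=1.
Solving with deg f ≤ 1: f(k) = k/3.
Then R = B(k−1)f/C = k*(k + 4)/3, so s_k = R(k)·t_k = -7*k/(3*k + 9).
Verify: -7/(k**2 + 7*k + 12) matches t_k.
Telescope: S(n) = s_(n+1) − s_(1) = 7*(-n - 1)/(3*(n + 4)) − (-7/12) = -7*n/(4*n + 16).

S(n) = -7*n/(4*n + 16)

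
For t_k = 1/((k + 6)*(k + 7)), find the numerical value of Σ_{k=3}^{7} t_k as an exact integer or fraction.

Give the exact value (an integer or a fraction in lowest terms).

Ratio r(k) = (k + 6)/(k + 8).
Take A(k)=k + 6, B(k)=k + 8, C(k)=1.
Key eq: (k + 6)·f(k+1) = (k + 7)·f(k) + (1).
From deg A=1, deg B=1, deg C=0: d=1.
Solve for f: f(k) = k/6 (degree 1 ≤ 1).
So s_k = (B(k−1)f/C)·t_k = (k*(k + 7)/6)·t_k = k/(6*(k + 6)).
s_(k+1) − s_k = 1/(k**2 + 13*k + 42) = t_k.
Telescoping: Σ = s_(8) − s_(3) = 2/21 − (1/18) = 5/126.

Σ = 5/126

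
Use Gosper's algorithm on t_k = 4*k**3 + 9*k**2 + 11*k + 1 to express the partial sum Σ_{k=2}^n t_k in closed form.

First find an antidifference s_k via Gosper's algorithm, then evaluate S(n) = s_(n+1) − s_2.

S(n) = n**4 + 5*n**3 + 11*n**2 + 8*n - 25

Compute t_(k+1)/t_k: get (4*k**3 + 21*k**2 + 41*k + 25)/(4*k**3 + 9*k**2 + 11*k + 1).
Factor: A=1; B=1; C=k**3 + 9*k**2/4 + 11*k/4 + 1/4.
Need (1)·f(k+1) − (1)·f(k) = k**3 + 9*k**2/4 + 11*k/4 + 1/4.
From deg A=0, deg B=0, deg C=3: d=4.
Coefficient equations give f(k) = k*(k**3 + k**2 + 2*k - 3)/4.
R(k) = B(k−1)·f(k)/C(k) = k*(k**3 + k**2 + 2*k - 3)/(4*k**3 + 9*k**2 + 11*k + 1); s_k = R·t_k = k*(k**3 + k**2 + 2*k - 3).
Δs = 4*k**3 + 9*k**2 + 11*k + 1, as required.
Telescope: S(n) = s_(n+1) − s_(2) = n**4 + 5*n**3 + 11*n**2 + 8*n + 1 − (26) = n**4 + 5*n**3 + 11*n**2 + 8*n - 25.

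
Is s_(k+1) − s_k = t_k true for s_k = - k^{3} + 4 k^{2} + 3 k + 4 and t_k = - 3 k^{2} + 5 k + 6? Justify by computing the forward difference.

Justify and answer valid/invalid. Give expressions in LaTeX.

Valid — Δs_k = t_k.

s_(k+1) = -k**3 + k**2 + 8*k + 10
s_(k+1) − s_k = -3*k**2 + 5*k + 6
(s_(k+1) − s_k) − t_k = 0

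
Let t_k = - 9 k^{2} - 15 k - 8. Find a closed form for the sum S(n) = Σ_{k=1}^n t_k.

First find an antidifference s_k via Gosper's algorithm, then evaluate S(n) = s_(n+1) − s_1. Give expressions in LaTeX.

r(k) = (9*k**2 + 33*k + 32)/(9*k**2 + 15*k + 8) after simplifying.
A = 1, B = 1, C = k**2 + 5*k/3 + 8/9.
Set up (1)·f(k+1) − (1)·f(k) − (k**2 + 5*k/3 + 8/9) = 0.
d = 3 from the (0,0,2) case.
Solving with deg f ≤ 3: f(k) = k*(3*k**2 + 3*k + 2)/9.
Certificate R = B(k−1)f/C = k*(3*k**2 + 3*k + 2)/(9*k**2 + 15*k + 8) gives s_k = k*(-3*k**2 - 3*k - 2).
Δs = -9*k**2 - 15*k - 8, as required.
s_(n+1) = -3*n**3 - 12*n**2 - 17*n - 8 and s_(1) = -8, so S(n) = n*(-3*n**2 - 12*n - 17).

S(n) = n \left(- 3 n^{2} - 12 n - 17\right)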